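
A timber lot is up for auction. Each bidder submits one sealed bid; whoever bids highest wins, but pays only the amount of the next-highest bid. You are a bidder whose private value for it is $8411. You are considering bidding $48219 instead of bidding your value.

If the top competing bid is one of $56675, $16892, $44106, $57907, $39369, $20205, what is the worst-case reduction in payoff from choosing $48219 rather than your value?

$35695

$56675: same outcome either way → loss $0.
$16892: truthful gives $0, deviation gives −$8481 → loss $8481.
$44106: truthful gives $0, deviation gives −$35695 → loss $35695.
$57907: same outcome either way → loss $0.
$39369: truthful gives $0, deviation gives −$30958 → loss $30958.
$20205: truthful gives $0, deviation gives −$11794 → loss $11794.
Maximum loss: $35695.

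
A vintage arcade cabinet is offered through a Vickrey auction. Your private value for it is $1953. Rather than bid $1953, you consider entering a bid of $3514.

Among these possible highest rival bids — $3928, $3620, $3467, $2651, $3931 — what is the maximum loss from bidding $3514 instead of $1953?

$1514

$3928: same outcome either way → loss $0.
$3620: same outcome either way → loss $0.
$3467: truthful gives $0, deviation gives −$1514 → loss $1514.
$2651: truthful gives $0, deviation gives −$698 → loss $698.
$3931: same outcome either way → loss $0.
Maximum loss: $1514.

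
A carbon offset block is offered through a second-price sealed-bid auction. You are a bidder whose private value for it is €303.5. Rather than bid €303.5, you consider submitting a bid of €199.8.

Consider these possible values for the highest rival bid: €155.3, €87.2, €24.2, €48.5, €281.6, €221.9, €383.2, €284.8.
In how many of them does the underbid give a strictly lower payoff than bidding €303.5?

3

The deviation hurts exactly when the highest competing bid lies strictly between €199.8 and €303.5 — underbidding then forfeits a profitable win.
€155.3: below both → same outcome either way.
€87.2: below both → same outcome either way.
€24.2: below both → same outcome either way.
€48.5: below both → same outcome either way.
€281.6: inside the interval → strictly worse (loss €21.9).
€221.9: inside the interval → strictly worse (loss €81.6).
€383.2: above both → same outcome either way.
€284.8: inside the interval → strictly worse (loss €18.7).
Count: 3.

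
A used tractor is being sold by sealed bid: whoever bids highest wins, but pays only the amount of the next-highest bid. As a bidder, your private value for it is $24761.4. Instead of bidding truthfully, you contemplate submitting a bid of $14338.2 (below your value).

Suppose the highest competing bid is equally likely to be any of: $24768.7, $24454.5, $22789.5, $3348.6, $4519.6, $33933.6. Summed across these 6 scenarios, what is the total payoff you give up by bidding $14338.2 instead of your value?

The deviation costs you only when the competing bid falls strictly between $14338.2 and $24761.4; elsewhere both bids give the same outcome.
$24768.7: outcomes coincide → loss $0.
$24454.5: truthful payoff $306.9, deviation payoff $0 → loss $306.9.
$22789.5: truthful payoff $1971.9, deviation payoff $0 → loss $1971.9.
$3348.6: outcomes coincide → loss $0.
$4519.6: outcomes coincide → loss $0.
$33933.6: outcomes coincide → loss $0.
Total loss = $306.9 + $1971.9 = $2278.8.

$2278.8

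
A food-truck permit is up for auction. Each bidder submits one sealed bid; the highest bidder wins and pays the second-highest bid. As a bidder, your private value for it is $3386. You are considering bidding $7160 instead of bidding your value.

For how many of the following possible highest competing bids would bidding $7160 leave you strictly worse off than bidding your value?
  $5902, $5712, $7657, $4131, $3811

4

The deviation hurts exactly when the highest competing bid lies strictly between $3386 and $7160 — overbidding then wins at a price above your value.
$5902: inside the interval → strictly worse (loss $2516).
$5712: inside the interval → strictly worse (loss $2326).
$7657: above both → same outcome either way.
$4131: inside the interval → strictly worse (loss $745).
$3811: inside the interval → strictly worse (loss $425).
Count: 4.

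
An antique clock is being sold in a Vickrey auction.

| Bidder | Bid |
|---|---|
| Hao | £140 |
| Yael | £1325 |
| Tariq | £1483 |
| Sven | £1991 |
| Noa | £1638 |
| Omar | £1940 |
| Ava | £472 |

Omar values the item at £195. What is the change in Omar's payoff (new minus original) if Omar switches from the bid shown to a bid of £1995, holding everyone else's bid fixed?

−£1796

The highest bid among the other bidders is £1991; Omar's bid doesn't change that.
Original bid £1940: Omar is not highest (top rival bid is £1991); payoff £0.
Alternative bid £1995: Omar is highest, pays the top rival bid £1991; payoff £195 − £1991 = −£1796.
Change in payoff = −£1796 − (£0) = −£1796.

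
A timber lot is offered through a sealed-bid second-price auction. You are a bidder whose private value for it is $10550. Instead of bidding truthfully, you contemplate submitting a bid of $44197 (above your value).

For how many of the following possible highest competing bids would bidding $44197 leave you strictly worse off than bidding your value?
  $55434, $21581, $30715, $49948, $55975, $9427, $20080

3

The deviation hurts exactly when the highest competing bid lies strictly between $10550 and $44197 — overbidding then wins at a price above your value.
$55434: above both → same outcome either way.
$21581: inside the interval → strictly worse (loss $11031).
$30715: inside the interval → strictly worse (loss $20165).
$49948: above both → same outcome either way.
$55975: above both → same outcome either way.
$9427: below both → same outcome either way.
$20080: inside the interval → strictly worse (loss $9530).
Count: 3.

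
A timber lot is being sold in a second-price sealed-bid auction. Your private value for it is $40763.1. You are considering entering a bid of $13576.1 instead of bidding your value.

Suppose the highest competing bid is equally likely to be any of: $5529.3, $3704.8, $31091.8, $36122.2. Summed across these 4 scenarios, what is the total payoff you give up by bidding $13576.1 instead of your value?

The deviation costs you only when the competing bid falls strictly between $13576.1 and $40763.1; elsewhere both bids give the same outcome.
$5529.3: outcomes coincide → loss $0.
$3704.8: outcomes coincide → loss $0.
$31091.8: truthful payoff $9671.3, deviation payoff $0 → loss $9671.3.
$36122.2: truthful payoff $4640.9, deviation payoff $0 → loss $4640.9.
Total loss = $9671.3 + $4640.9 = $14312.2.

$14312.2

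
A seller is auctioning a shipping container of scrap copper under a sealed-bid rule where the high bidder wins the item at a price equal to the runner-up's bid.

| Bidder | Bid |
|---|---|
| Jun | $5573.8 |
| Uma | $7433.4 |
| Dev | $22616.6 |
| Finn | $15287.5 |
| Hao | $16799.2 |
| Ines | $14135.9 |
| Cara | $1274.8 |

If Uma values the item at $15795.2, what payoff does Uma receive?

Highest bid: Dev at $22616.6, so Dev wins.
Second-highest bid: Hao at $16799.2 — that is the price the winner pays.
Uma did not win, so Uma pays nothing and receives nothing: payoff $0.

$0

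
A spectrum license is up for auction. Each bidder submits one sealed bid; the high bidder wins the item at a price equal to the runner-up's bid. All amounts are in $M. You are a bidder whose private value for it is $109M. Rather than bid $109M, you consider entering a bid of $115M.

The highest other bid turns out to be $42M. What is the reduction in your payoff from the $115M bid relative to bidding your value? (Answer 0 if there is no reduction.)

Bidding your value $109M: you win (since $109M > $42M) and pay $42M. Payoff $67M.
Bidding $115M: you win and pay $42M. Payoff $109M − $42M = $67M.
Difference = $67M − $67M = $0M; both bids lead to the same outcome because the competing bid is below both your value and your alternative bid.

$0M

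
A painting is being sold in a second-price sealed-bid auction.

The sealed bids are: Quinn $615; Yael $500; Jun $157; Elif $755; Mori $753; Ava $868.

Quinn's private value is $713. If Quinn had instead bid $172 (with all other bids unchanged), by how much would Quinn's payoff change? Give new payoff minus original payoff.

The highest bid among the other bidders is $868; Quinn's bid doesn't change that.
Original bid $615: Quinn is not highest (top rival bid is $868); payoff $0.
Alternative bid $172: Quinn is not highest (top rival bid is $868); payoff $0.
Change in payoff = $0 − ($0) = $0.

$0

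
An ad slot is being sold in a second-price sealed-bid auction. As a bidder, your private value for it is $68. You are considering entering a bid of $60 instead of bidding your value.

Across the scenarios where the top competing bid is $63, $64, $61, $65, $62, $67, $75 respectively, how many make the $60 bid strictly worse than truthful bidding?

6

The deviation hurts exactly when the highest competing bid lies strictly between $60 and $68 — underbidding then forfeits a profitable win.
$63: inside the interval → strictly worse (loss $5).
$64: inside the interval → strictly worse (loss $4).
$61: inside the interval → strictly worse (loss $7).
$65: inside the interval → strictly worse (loss $3).
$62: inside the interval → strictly worse (loss $6).
$67: inside the interval → strictly worse (loss $1).
$75: above both → same outcome either way.
Count: 6.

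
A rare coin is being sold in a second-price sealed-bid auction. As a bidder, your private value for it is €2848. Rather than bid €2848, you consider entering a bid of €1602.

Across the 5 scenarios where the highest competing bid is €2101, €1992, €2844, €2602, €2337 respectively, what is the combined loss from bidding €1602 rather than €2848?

The deviation costs you only when the competing bid falls strictly between €1602 and €2848; elsewhere both bids give the same outcome.
€2101: truthful payoff €747, deviation payoff €0 → loss €747.
€1992: truthful payoff €856, deviation payoff €0 → loss €856.
€2844: truthful payoff €4, deviation payoff €0 → loss €4.
€2602: truthful payoff €246, deviation payoff €0 → loss €246.
€2337: truthful payoff €511, deviation payoff €0 → loss €511.
Total loss = €747 + €856 + €4 + €246 + €511 = €2364.
In a second-price auction your bid sets only whether you win, not what you pay, so bidding your true value is weakly dominant.

€2364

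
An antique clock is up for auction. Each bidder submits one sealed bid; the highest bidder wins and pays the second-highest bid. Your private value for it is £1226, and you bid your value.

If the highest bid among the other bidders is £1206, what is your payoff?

£20

Your bid £1226 exceeds the highest competing bid £1206, so you win.
In a second-price auction the winner pays the second-highest bid, £1206.
Payoff = value − price = £1226 − £1206 = £20.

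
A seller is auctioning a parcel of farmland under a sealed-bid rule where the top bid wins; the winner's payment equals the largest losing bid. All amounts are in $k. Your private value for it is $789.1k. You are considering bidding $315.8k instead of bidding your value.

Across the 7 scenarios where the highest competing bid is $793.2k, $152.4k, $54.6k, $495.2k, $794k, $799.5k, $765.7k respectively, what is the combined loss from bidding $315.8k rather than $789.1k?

$317.3k

The deviation costs you only when the competing bid falls strictly between $315.8k and $789.1k; elsewhere both bids give the same outcome.
$793.2k: outcomes coincide → loss $0k.
$152.4k: outcomes coincide → loss $0k.
$54.6k: outcomes coincide → loss $0k.
$495.2k: truthful payoff $293.9k, deviation payoff $0k → loss $293.9k.
$794k: outcomes coincide → loss $0k.
$799.5k: outcomes coincide → loss $0k.
$765.7k: truthful payoff $23.4k, deviation payoff $0k → loss $23.4k.
Total loss = $293.9k + $23.4k = $317.3k.
In a second-price auction your bid sets only whether you win, not what you pay, so bidding your true value is weakly dominant.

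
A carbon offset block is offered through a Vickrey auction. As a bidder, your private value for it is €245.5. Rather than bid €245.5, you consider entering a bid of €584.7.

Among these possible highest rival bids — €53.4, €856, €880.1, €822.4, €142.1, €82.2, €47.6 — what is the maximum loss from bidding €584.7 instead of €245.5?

€53.4: same outcome either way → loss €0.
€856: same outcome either way → loss €0.
€880.1: same outcome either way → loss €0.
€822.4: same outcome either way → loss €0.
€142.1: same outcome either way → loss €0.
€82.2: same outcome either way → loss €0.
€47.6: same outcome either way → loss €0.
Maximum loss: €0.

€0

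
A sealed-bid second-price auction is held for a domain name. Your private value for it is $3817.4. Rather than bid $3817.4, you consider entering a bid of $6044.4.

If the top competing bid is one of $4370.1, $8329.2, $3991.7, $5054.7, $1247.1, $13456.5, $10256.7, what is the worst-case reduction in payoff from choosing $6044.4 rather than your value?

$4370.1: truthful gives $0, deviation gives −$552.7 → loss $552.7.
$8329.2: same outcome either way → loss $0.
$3991.7: truthful gives $0, deviation gives −$174.3 → loss $174.3.
$5054.7: truthful gives $0, deviation gives −$1237.3 → loss $1237.3.
$1247.1: same outcome either way → loss $0.
$13456.5: same outcome either way → loss $0.
$10256.7: same outcome either way → loss $0.
Maximum loss: $1237.3.

$1237.3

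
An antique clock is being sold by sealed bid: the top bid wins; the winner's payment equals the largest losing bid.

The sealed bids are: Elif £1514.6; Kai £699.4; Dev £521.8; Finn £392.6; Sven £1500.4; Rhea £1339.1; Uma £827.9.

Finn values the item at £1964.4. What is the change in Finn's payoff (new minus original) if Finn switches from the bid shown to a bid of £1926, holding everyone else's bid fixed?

The highest bid among the other bidders is £1514.6; Finn's bid doesn't change that.
Original bid £392.6: Finn is not highest (top rival bid is £1514.6); payoff £0.
Alternative bid £1926: Finn is highest, pays the top rival bid £1514.6; payoff £1964.4 − £1514.6 = £449.8.
Change in payoff = £449.8 − (£0) = £449.8.

£449.8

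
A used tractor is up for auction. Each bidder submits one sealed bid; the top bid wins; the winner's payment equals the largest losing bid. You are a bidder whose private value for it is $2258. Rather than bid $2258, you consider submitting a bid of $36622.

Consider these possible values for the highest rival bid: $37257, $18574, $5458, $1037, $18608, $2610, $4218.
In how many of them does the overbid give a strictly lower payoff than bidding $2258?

5

The deviation hurts exactly when the highest competing bid lies strictly between $2258 and $36622 — overbidding then wins at a price above your value.
$37257: above both → same outcome either way.
$18574: inside the interval → strictly worse (loss $16316).
$5458: inside the interval → strictly worse (loss $3200).
$1037: below both → same outcome either way.
$18608: inside the interval → strictly worse (loss $16350).
$2610: inside the interval → strictly worse (loss $352).
$4218: inside the interval → strictly worse (loss $1960).
Count: 5.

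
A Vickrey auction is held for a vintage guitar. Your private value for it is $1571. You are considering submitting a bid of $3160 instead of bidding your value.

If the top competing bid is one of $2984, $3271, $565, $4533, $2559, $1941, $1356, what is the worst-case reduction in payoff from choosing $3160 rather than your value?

$2984: truthful gives $0, deviation gives −$1413 → loss $1413.
$3271: same outcome either way → loss $0.
$565: same outcome either way → loss $0.
$4533: same outcome either way → loss $0.
$2559: truthful gives $0, deviation gives −$988 → loss $988.
$1941: truthful gives $0, deviation gives −$370 → loss $370.
$1356: same outcome either way → loss $0.
Maximum loss: $1413.

$1413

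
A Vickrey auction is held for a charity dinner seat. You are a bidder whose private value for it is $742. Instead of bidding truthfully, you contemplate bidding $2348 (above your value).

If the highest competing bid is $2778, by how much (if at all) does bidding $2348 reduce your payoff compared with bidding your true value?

$0

Bidding your value $742: you lose (since $742 < $2778). Payoff $0.
Bidding $2348: you lose. Payoff $0.
Difference = $0 − $0 = $0; both bids lead to the same outcome because the competing bid is above both your value and your alternative bid.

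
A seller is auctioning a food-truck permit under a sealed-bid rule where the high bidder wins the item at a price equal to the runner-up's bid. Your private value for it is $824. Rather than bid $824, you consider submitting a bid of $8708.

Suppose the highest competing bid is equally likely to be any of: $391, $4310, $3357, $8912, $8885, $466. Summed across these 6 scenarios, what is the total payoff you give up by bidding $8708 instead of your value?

The deviation costs you only when the competing bid falls strictly between $824 and $8708; elsewhere both bids give the same outcome.
$391: outcomes coincide → loss $0.
$4310: truthful payoff $0, deviation payoff −$3486 → loss $3486.
$3357: truthful payoff $0, deviation payoff −$2533 → loss $2533.
$8912: outcomes coincide → loss $0.
$8885: outcomes coincide → loss $0.
$466: outcomes coincide → loss $0.
Total loss = $3486 + $2533 = $6019.
Truthful bidding weakly dominates here: raising your bid can only win items priced above your value, and lowering it can only forfeit items priced below.

$6019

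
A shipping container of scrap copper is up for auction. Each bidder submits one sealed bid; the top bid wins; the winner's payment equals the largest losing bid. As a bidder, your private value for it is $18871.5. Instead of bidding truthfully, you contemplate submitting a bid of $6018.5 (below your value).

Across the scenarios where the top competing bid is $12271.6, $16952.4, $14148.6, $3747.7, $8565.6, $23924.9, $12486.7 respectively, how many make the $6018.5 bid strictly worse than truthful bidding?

The deviation hurts exactly when the highest competing bid lies strictly between $6018.5 and $18871.5 — underbidding then forfeits a profitable win.
$12271.6: inside the interval → strictly worse (loss $6599.9).
$16952.4: inside the interval → strictly worse (loss $1919.1).
$14148.6: inside the interval → strictly worse (loss $4722.9).
$3747.7: below both → same outcome either way.
$8565.6: inside the interval → strictly worse (loss $10305.9).
$23924.9: above both → same outcome either way.
$12486.7: inside the interval → strictly worse (loss $6384.8).
Count: 5.

5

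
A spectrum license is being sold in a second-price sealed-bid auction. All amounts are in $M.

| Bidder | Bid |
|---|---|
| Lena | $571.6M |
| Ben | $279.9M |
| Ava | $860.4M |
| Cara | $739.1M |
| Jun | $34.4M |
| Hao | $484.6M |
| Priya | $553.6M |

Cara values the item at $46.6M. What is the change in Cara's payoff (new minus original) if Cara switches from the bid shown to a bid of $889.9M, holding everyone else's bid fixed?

−$813.8M

The highest bid among the other bidders is $860.4M; Cara's bid doesn't change that.
Original bid $739.1M: Cara is not highest (top rival bid is $860.4M); payoff $0M.
Alternative bid $889.9M: Cara is highest, pays the top rival bid $860.4M; payoff $46.6M − $860.4M = −$813.8M.
Change in payoff = −$813.8M − ($0M) = −$813.8M.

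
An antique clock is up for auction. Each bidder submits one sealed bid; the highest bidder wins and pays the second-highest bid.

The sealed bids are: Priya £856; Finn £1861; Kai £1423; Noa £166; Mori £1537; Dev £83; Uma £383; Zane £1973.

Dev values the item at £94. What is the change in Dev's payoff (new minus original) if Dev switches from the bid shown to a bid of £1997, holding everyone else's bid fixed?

−£1879

The highest bid among the other bidders is £1973; Dev's bid doesn't change that.
Original bid £83: Dev is not highest (top rival bid is £1973); payoff £0.
Alternative bid £1997: Dev is highest, pays the top rival bid £1973; payoff £94 − £1973 = −£1879.
Change in payoff = −£1879 − (£0) = −£1879.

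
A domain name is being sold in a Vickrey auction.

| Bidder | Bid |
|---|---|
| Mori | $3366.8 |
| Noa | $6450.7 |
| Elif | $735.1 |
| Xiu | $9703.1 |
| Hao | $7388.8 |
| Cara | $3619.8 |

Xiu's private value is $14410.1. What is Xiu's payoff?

$7021.3

Highest bid: Xiu at $9703.1, so Xiu wins.
Second-highest bid: Hao at $7388.8 — that is the price the winner pays.
Xiu's payoff = value − price = $14410.1 − $7388.8 = $7021.3.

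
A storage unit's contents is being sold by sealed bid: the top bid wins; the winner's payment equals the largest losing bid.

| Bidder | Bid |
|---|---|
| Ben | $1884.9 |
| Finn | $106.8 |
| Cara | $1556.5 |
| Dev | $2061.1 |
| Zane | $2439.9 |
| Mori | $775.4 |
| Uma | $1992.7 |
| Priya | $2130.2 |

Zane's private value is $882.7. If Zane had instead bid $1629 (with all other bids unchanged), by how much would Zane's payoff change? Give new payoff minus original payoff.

$1247.5

The highest bid among the other bidders is $2130.2; Zane's bid doesn't change that.
Original bid $2439.9: Zane is highest, pays the top rival bid $2130.2; payoff $882.7 − $2130.2 = −$1247.5.
Alternative bid $1629: Zane is not highest (top rival bid is $2130.2); payoff $0.
Change in payoff = $0 − (−$1247.5) = $1247.5.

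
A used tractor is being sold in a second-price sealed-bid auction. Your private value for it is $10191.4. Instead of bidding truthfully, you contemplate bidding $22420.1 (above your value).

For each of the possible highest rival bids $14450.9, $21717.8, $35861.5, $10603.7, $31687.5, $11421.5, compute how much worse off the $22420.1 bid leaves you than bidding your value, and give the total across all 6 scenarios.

The deviation costs you only when the competing bid falls strictly between $10191.4 and $22420.1; elsewhere both bids give the same outcome.
$14450.9: truthful payoff $0, deviation payoff −$4259.5 → loss $4259.5.
$21717.8: truthful payoff $0, deviation payoff −$11526.4 → loss $11526.4.
$35861.5: outcomes coincide → loss $0.
$10603.7: truthful payoff $0, deviation payoff −$412.3 → loss $412.3.
$31687.5: outcomes coincide → loss $0.
$11421.5: truthful payoff $0, deviation payoff −$1230.1 → loss $1230.1.
Total loss = $4259.5 + $11526.4 + $412.3 + $1230.1 = $17428.3.
Because the price is fixed by the runner-up's bid, deviating from your value can only change a good outcome into a bad one — never the reverse.

$17428.3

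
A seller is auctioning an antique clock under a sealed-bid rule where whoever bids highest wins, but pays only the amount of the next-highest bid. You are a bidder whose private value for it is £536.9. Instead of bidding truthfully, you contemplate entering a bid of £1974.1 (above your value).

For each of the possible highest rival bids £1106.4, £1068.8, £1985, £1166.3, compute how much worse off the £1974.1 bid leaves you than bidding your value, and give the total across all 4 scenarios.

The deviation costs you only when the competing bid falls strictly between £536.9 and £1974.1; elsewhere both bids give the same outcome.
£1106.4: truthful payoff £0, deviation payoff −£569.5 → loss £569.5.
£1068.8: truthful payoff £0, deviation payoff −£531.9 → loss £531.9.
£1985: outcomes coincide → loss £0.
£1166.3: truthful payoff £0, deviation payoff −£629.4 → loss £629.4.
Total loss = £569.5 + £531.9 + £629.4 = £1730.8.

£1730.8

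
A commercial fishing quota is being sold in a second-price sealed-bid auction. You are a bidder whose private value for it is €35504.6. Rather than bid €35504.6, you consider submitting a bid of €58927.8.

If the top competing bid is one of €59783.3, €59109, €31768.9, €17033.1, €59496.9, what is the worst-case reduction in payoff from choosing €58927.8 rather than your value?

€59783.3: same outcome either way → loss €0.
€59109: same outcome either way → loss €0.
€31768.9: same outcome either way → loss €0.
€17033.1: same outcome either way → loss €0.
€59496.9: same outcome either way → loss €0.
Maximum loss: €0.

€0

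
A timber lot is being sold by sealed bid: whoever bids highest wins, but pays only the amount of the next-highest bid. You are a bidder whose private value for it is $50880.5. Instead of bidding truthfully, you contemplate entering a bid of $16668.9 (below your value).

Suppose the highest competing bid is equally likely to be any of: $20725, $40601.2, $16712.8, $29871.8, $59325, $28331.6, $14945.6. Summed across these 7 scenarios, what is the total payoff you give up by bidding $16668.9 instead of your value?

$118160.1

The deviation costs you only when the competing bid falls strictly between $16668.9 and $50880.5; elsewhere both bids give the same outcome.
$20725: truthful payoff $30155.5, deviation payoff $0 → loss $30155.5.
$40601.2: truthful payoff $10279.3, deviation payoff $0 → loss $10279.3.
$16712.8: truthful payoff $34167.7, deviation payoff $0 → loss $34167.7.
$29871.8: truthful payoff $21008.7, deviation payoff $0 → loss $21008.7.
$59325: outcomes coincide → loss $0.
$28331.6: truthful payoff $22548.9, deviation payoff $0 → loss $22548.9.
$14945.6: outcomes coincide → loss $0.
Total loss = $30155.5 + $10279.3 + $34167.7 + $21008.7 + $22548.9 = $118160.1.
In a second-price auction your bid sets only whether you win, not what you pay, so bidding your true value is weakly dominant.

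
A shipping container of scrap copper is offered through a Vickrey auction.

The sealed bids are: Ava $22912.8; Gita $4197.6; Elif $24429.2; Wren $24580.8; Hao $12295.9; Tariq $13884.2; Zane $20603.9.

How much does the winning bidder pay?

Highest bid: Wren at $24580.8, so Wren wins.
Second-highest bid: Elif at $24429.2 — that is the price the winner pays.

$24429.2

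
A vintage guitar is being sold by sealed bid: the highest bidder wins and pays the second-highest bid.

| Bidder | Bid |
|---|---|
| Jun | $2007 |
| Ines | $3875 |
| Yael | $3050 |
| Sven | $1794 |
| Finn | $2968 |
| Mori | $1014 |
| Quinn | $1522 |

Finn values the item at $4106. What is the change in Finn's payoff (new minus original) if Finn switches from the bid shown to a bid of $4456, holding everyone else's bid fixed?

The highest bid among the other bidders is $3875; Finn's bid doesn't change that.
Original bid $2968: Finn is not highest (top rival bid is $3875); payoff $0.
Alternative bid $4456: Finn is highest, pays the top rival bid $3875; payoff $4106 − $3875 = $231.
Change in payoff = $231 − ($0) = $231.

$231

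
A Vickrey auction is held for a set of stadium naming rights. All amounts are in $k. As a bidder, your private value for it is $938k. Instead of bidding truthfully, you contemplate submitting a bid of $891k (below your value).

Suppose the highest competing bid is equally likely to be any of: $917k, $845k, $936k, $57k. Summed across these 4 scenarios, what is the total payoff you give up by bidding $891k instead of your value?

The deviation costs you only when the competing bid falls strictly between $891k and $938k; elsewhere both bids give the same outcome.
$917k: truthful payoff $21k, deviation payoff $0k → loss $21k.
$845k: outcomes coincide → loss $0k.
$936k: truthful payoff $2k, deviation payoff $0k → loss $2k.
$57k: outcomes coincide → loss $0k.
Total loss = $21k + $2k = $23k.

$23k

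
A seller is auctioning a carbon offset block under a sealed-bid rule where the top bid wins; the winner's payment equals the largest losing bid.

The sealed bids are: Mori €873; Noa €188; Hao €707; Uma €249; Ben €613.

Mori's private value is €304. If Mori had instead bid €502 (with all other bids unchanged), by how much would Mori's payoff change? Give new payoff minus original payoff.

The highest bid among the other bidders is €707; Mori's bid doesn't change that.
Original bid €873: Mori is highest, pays the top rival bid €707; payoff €304 − €707 = −€403.
Alternative bid €502: Mori is not highest (top rival bid is €707); payoff €0.
Change in payoff = €0 − (−€403) = €403.

€403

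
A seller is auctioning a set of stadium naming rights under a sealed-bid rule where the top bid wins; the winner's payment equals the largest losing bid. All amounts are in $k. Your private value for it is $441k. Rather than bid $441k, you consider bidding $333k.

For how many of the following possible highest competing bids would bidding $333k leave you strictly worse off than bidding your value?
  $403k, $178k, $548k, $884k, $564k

1

The deviation hurts exactly when the highest competing bid lies strictly between $333k and $441k — underbidding then forfeits a profitable win.
$403k: inside the interval → strictly worse (loss $38k).
$178k: below both → same outcome either way.
$548k: above both → same outcome either way.
$884k: above both → same outcome either way.
$564k: above both → same outcome either way.
Count: 1.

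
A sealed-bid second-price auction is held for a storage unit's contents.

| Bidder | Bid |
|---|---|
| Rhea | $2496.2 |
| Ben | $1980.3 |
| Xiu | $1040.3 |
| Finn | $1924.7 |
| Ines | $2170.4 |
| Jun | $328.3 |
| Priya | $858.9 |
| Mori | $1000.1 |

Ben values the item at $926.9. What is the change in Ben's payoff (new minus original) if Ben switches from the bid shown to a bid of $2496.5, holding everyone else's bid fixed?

−$1569.3

The highest bid among the other bidders is $2496.2; Ben's bid doesn't change that.
Original bid $1980.3: Ben is not highest (top rival bid is $2496.2); payoff $0.
Alternative bid $2496.5: Ben is highest, pays the top rival bid $2496.2; payoff $926.9 − $2496.2 = −$1569.3.
Change in payoff = −$1569.3 − ($0) = −$1569.3.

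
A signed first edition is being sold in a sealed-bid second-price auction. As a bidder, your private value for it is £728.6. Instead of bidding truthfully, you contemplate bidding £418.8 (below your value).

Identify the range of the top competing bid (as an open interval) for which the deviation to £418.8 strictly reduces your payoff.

(£418.8, £728.6)

If the competing bid is below £418.8, both bids win at the same price — no difference.
If it is above £728.6, both bids lose — no difference.
If it lies strictly between £418.8 and £728.6, bidding your value wins at a price below your value (positive payoff) while bidding £418.8 loses (payoff 0).
So the deviation strictly hurts on the open interval (£418.8, £728.6).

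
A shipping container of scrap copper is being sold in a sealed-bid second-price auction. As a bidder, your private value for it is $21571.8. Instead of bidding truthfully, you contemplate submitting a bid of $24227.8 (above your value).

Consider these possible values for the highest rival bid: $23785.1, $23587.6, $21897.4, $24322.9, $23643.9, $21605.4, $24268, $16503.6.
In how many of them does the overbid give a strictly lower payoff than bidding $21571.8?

5

The deviation hurts exactly when the highest competing bid lies strictly between $21571.8 and $24227.8 — overbidding then wins at a price above your value.
$23785.1: inside the interval → strictly worse (loss $2213.3).
$23587.6: inside the interval → strictly worse (loss $2015.8).
$21897.4: inside the interval → strictly worse (loss $325.6).
$24322.9: above both → same outcome either way.
$23643.9: inside the interval → strictly worse (loss $2072.1).
$21605.4: inside the interval → strictly worse (loss $33.6).
$24268: above both → same outcome either way.
$16503.6: below both → same outcome either way.
Count: 5.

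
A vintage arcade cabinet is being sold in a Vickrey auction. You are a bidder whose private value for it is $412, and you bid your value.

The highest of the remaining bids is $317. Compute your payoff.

Your bid $412 exceeds the highest competing bid $317, so you win.
In a second-price auction the winner pays the second-highest bid, $317.
Payoff = value − price = $412 − $317 = $95.

$95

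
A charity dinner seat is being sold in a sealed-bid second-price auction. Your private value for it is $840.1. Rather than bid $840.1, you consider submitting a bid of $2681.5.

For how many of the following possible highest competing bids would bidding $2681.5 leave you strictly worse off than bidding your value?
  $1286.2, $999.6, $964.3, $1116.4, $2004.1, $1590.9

6

The deviation hurts exactly when the highest competing bid lies strictly between $840.1 and $2681.5 — overbidding then wins at a price above your value.
$1286.2: inside the interval → strictly worse (loss $446.1).
$999.6: inside the interval → strictly worse (loss $159.5).
$964.3: inside the interval → strictly worse (loss $124.2).
$1116.4: inside the interval → strictly worse (loss $276.3).
$2004.1: inside the interval → strictly worse (loss $1164).
$1590.9: inside the interval → strictly worse (loss $750.8).
Count: 6.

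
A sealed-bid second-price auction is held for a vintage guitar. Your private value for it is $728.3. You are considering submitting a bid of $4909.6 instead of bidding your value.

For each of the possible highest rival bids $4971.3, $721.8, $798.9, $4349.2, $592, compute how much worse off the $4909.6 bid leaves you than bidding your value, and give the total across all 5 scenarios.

The deviation costs you only when the competing bid falls strictly between $728.3 and $4909.6; elsewhere both bids give the same outcome.
$4971.3: outcomes coincide → loss $0.
$721.8: outcomes coincide → loss $0.
$798.9: truthful payoff $0, deviation payoff −$70.6 → loss $70.6.
$4349.2: truthful payoff $0, deviation payoff −$3620.9 → loss $3620.9.
$592: outcomes coincide → loss $0.
Total loss = $70.6 + $3620.9 = $3691.5.

$3691.5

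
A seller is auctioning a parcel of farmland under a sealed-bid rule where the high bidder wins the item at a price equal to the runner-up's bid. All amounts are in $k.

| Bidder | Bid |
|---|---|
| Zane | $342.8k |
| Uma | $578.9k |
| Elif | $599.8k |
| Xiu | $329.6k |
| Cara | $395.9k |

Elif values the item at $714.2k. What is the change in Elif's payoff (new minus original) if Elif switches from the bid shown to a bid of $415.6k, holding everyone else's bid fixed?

−$135.3k

The highest bid among the other bidders is $578.9k; Elif's bid doesn't change that.
Original bid $599.8k: Elif is highest, pays the top rival bid $578.9k; payoff $714.2k − $578.9k = $135.3k.
Alternative bid $415.6k: Elif is not highest (top rival bid is $578.9k); payoff $0k.
Change in payoff = $0k − ($135.3k) = −$135.3k.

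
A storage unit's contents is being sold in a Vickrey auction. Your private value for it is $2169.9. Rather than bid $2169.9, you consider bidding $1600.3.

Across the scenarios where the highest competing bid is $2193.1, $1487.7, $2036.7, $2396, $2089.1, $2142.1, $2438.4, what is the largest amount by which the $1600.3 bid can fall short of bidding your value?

$133.2

$2193.1: same outcome either way → loss $0.
$1487.7: same outcome either way → loss $0.
$2036.7: truthful gives $133.2, deviation gives $0 → loss $133.2.
$2396: same outcome either way → loss $0.
$2089.1: truthful gives $80.8, deviation gives $0 → loss $80.8.
$2142.1: truthful gives $27.8, deviation gives $0 → loss $27.8.
$2438.4: same outcome either way → loss $0.
Maximum loss: $133.2.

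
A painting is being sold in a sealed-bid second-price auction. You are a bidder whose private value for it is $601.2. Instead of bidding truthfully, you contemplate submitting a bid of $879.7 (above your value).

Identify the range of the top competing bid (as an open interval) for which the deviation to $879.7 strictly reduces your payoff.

($601.2, $879.7)

If the competing bid is below $601.2, both bids win at the same price — no difference.
If it is above $879.7, both bids lose — no difference.
If it lies strictly between $601.2 and $879.7, bidding your value loses (payoff 0) while bidding $879.7 wins at a price above your value (payoff negative).
So the deviation strictly hurts on the open interval ($601.2, $879.7).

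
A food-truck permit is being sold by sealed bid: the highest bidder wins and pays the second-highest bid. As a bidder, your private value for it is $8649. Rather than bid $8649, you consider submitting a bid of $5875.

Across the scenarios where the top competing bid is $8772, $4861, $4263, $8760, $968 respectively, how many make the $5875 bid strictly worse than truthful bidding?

The deviation hurts exactly when the highest competing bid lies strictly between $5875 and $8649 — underbidding then forfeits a profitable win.
$8772: above both → same outcome either way.
$4861: below both → same outcome either way.
$4263: below both → same outcome either way.
$8760: above both → same outcome either way.
$968: below both → same outcome either way.
Count: 0.

0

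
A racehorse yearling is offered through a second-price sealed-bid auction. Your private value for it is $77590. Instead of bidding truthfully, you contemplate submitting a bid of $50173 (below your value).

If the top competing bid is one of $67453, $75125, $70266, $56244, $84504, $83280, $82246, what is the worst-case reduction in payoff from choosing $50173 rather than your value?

$21346

$67453: truthful gives $10137, deviation gives $0 → loss $10137.
$75125: truthful gives $2465, deviation gives $0 → loss $2465.
$70266: truthful gives $7324, deviation gives $0 → loss $7324.
$56244: truthful gives $21346, deviation gives $0 → loss $21346.
$84504: same outcome either way → loss $0.
$83280: same outcome either way → loss $0.
$82246: same outcome either way → loss $0.
Maximum loss: $21346.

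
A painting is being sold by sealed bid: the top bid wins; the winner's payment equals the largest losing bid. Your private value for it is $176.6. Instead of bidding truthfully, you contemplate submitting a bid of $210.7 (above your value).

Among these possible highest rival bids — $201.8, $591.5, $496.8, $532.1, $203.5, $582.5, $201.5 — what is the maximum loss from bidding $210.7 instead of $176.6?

$201.8: truthful gives $0, deviation gives −$25.2 → loss $25.2.
$591.5: same outcome either way → loss $0.
$496.8: same outcome either way → loss $0.
$532.1: same outcome either way → loss $0.
$203.5: truthful gives $0, deviation gives −$26.9 → loss $26.9.
$582.5: same outcome either way → loss $0.
$201.5: truthful gives $0, deviation gives −$24.9 → loss $24.9.
Maximum loss: $26.9.

$26.9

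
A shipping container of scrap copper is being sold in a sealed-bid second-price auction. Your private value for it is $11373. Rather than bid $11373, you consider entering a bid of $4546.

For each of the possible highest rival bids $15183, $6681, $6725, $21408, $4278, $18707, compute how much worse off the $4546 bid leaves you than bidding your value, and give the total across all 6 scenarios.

$9340

The deviation costs you only when the competing bid falls strictly between $4546 and $11373; elsewhere both bids give the same outcome.
$15183: outcomes coincide → loss $0.
$6681: truthful payoff $4692, deviation payoff $0 → loss $4692.
$6725: truthful payoff $4648, deviation payoff $0 → loss $4648.
$21408: outcomes coincide → loss $0.
$4278: outcomes coincide → loss $0.
$18707: outcomes coincide → loss $0.
Total loss = $4692 + $4648 = $9340.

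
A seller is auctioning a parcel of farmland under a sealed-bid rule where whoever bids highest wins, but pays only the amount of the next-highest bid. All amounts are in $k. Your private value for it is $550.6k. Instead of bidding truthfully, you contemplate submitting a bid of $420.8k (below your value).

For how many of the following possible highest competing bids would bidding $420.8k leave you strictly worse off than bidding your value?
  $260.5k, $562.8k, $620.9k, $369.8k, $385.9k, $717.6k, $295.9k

0

The deviation hurts exactly when the highest competing bid lies strictly between $420.8k and $550.6k — underbidding then forfeits a profitable win.
$260.5k: below both → same outcome either way.
$562.8k: above both → same outcome either way.
$620.9k: above both → same outcome either way.
$369.8k: below both → same outcome either way.
$385.9k: below both → same outcome either way.
$717.6k: above both → same outcome either way.
$295.9k: below both → same outcome either way.
Count: 0.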